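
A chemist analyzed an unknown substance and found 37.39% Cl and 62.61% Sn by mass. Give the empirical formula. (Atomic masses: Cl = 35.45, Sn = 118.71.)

Cl2Sn

Assume 100 g: 37.39 g Cl, 62.61 g Sn.
n(Cl) = 37.39/35.45 = 1.055, n(Sn) = 62.61/118.71 = 0.5274
Smallest is Sn at 0.5274 mol; normalising gives Cl 2.000, Sn 1.000
→ Cl2Sn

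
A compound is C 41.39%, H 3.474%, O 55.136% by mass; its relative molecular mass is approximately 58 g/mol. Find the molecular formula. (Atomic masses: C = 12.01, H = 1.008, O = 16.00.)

Assume 100 g: 41.39 g C, 3.474 g H, 55.136 g O.
C: 41.39 g ÷ 12.01 g/mol = 3.446 mol
H: 3.474 g ÷ 1.008 g/mol = 3.446 mol
O: 55.136 g ÷ 16.00 g/mol = 3.446 mol
Smallest is O at 3.446 mol; normalising gives C 1.000, H 1.000, O 1.000
→ CHO
Empirical-formula mass = 29.02 g/mol
n = 58 / 29.02 = 2.00 ≈ 2
Molecular formula = (CHO)×2 = C2H2O2

C2H2O2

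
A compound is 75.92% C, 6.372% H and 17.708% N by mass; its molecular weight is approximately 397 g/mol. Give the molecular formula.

C25H25N5

Assume 100 g: 75.92 g C, 6.372 g H, 17.708 g N.
n(C) = 75.92/12.01 = 6.321, n(H) = 6.372/1.008 = 6.321, n(N) = 17.708/14.01 = 1.264
Divide by the smallest (1.264 mol N): C 5.001, H 5.001, N 1.000
Ratio ≈ 5:5:1, so the empirical formula is C5H5N
Empirical-formula mass = 79.10 g/mol
n = 397 / 79.10 = 5.02 ≈ 5
Molecular formula = (C5H5N)×5 = C25H25N5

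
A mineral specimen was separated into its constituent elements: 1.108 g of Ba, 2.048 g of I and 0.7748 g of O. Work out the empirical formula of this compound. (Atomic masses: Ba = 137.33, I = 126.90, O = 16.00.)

BaI2O6

Moles — Ba: 1.108 / 137.33 = 0.008068 mol; I: 2.048 / 126.90 = 0.01614 mol; O: 0.7748 / 16.00 = 0.04843 mol
Divide by the smallest (0.008068 mol Ba): Ba 1.000, I 2.000, O 6.002
→ BaI2O6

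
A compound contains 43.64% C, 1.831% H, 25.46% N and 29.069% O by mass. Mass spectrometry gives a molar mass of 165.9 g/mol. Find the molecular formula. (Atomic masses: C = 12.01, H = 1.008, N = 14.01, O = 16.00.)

C6H3N3O3

Assume 100 g: 43.64 g C, 1.831 g H, 25.46 g N, 29.069 g O.
n(C) = 43.64/12.01 = 3.634, n(H) = 1.831/1.008 = 1.816, n(N) = 25.46/14.01 = 1.817, n(O) = 29.069/16.00 = 1.817
Smallest is H at 1.816 mol; normalising gives C 2.000, H 1.000, N 1.000, O 1.000
≈ 2:1:1:1 → C2HNO
Empirical-formula mass = 55.04 g/mol
n = 165.9 / 55.04 = 3.01 ≈ 3
Molecular formula = (C2HNO)×3 = C6H3N3O3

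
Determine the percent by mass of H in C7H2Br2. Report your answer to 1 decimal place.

0.8%

Molar mass = 7(12.01) + 2(1.008) + 2(79.90) = 245.886 g/mol
Mass of H per mole = 2 × 1.008 = 2.016 g
% H = 2.016 / 245.886 × 100 = 0.8%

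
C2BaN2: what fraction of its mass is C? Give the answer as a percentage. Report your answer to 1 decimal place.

Molar mass = 2(12.01) + 1(137.33) + 2(14.01) = 189.370 g/mol
Mass of C per mole = 2 × 12.01 = 24.020 g
% C = 24.020 / 189.370 × 100 = 12.7%

12.7%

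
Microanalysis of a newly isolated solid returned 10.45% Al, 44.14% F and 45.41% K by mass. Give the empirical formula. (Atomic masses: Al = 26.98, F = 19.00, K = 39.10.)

AlF6K3

Assume 100 g: 10.45 g Al, 44.14 g F, 45.41 g K.
Moles — Al: 10.45 / 26.98 = 0.3873 mol; F: 44.14 / 19.00 = 2.323 mol; K: 45.41 / 39.10 = 1.161 mol
Smallest is Al at 0.3873 mol; normalising gives Al 1.000, F 5.998, K 2.998
Ratio ≈ 1:6:3, so the empirical formula is AlF6K3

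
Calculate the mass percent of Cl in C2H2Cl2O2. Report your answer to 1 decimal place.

Molar mass = 2(12.01) + 2(1.008) + 2(35.45) + 2(16.00) = 128.936 g/mol
Mass of Cl per mole = 2 × 35.45 = 70.900 g
% Cl = 70.900 / 128.936 × 100 = 55.0%

55.0%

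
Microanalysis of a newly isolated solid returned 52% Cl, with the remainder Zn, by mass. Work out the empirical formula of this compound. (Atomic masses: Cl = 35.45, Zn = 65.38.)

Assume 100 g: 52 g Cl, 48 g Zn.
Cl: 52 g ÷ 35.45 g/mol = 1.467 mol
Zn: 48 g ÷ 65.38 g/mol = 0.7342 mol
Ratios (÷ 0.7342): Cl 1.998, Zn 1.000
Ratio ≈ 2:1, so the empirical formula is Cl2Zn

Cl2Zn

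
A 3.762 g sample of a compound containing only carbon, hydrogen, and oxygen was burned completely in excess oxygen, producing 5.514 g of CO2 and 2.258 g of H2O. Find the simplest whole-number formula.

mol C = 5.514 / 44.01 = 0.1253; mass C = 0.1253 × 12.01 = 1.505 g
mol H = 2 × (2.258 / 18.02) = 0.2506; mass H = 0.2506 × 1.008 = 0.2526 g
mass O = 3.762 − (1.757) = 2.005 g → mol O = 0.1253
Divide by the smallest (0.1253 mol C): C 1.000, H 2.000, O 1.000
Ratio ≈ 1:2:1, so the empirical formula is CH2O

CH2O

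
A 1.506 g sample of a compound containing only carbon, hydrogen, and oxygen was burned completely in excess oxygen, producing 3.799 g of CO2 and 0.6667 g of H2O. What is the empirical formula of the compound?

C7H6O2

mol C = 3.799 / 44.01 = 0.08632; mass C = 0.08632 × 12.01 = 1.037 g
mol H = 2 × (0.6667 / 18.02) = 0.07400; mass H = 0.07400 × 1.008 = 0.07459 g
mass O = 1.506 − (1.111) = 0.3947 g → mol O = 0.02467
Ratios (÷ 0.02467): C 3.499, H 3.000, O 1.000
×2: C 7.00, H 6.00, O 2.00 → C7H6O2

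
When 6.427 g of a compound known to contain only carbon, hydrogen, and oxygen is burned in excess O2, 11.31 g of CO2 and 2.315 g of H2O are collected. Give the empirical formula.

mol C = 11.31 / 44.01 = 0.2570; mass C = 0.2570 × 12.01 = 3.086 g
mol H = 2 × (2.315 / 18.02) = 0.2569; mass H = 0.2569 × 1.008 = 0.2590 g
mass O = 6.427 − (3.345) = 3.082 g → mol O = 0.1926
Smallest is O at 0.1926 mol; normalising gives C 1.334, H 1.334, O 1.000
Scaling by 3: C 4.00, H 4.00, O 3.00 → C4H4O3

C4H4O3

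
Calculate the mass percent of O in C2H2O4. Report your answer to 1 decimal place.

Molar mass = 2(12.01) + 2(1.008) + 4(16.00) = 90.036 g/mol
Mass of O per mole = 4 × 16.00 = 64.000 g
% O = 64.000 / 90.036 × 100 = 71.1%

71.1%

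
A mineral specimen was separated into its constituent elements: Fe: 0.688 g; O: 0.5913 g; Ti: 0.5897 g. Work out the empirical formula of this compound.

FeO3Ti

Fe: 0.688 g ÷ 55.85 g/mol = 0.01232 mol
O: 0.5913 g ÷ 16.00 g/mol = 0.03696 mol
Ti: 0.5897 g ÷ 47.87 g/mol = 0.01232 mol
Smallest is Fe at 0.01232 mol; normalising gives Fe 1.000, O 3.000, Ti 1.000
→ FeO3Ti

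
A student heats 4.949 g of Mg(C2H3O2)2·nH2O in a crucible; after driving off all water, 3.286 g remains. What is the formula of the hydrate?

Mg(C2H3O2)2·4H2O

Mass of water lost = 4.949 − 3.286 = 1.663 g → 1.663 / 18.02 = 0.09229 mol H2O
Molar mass of Mg(C2H3O2)2 = 142.40 g/mol → mol Mg(C2H3O2)2 = 3.286 / 142.40 = 0.02308
n = 0.09229 / 0.02308 = 4.00 ≈ 4 → Mg(C2H3O2)2·4H2O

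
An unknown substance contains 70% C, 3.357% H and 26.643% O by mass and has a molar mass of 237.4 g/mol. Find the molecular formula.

Assume 100 g: 70 g C, 3.357 g H, 26.643 g O.
n(C) = 70/12.01 = 5.828, n(H) = 3.357/1.008 = 3.33, n(O) = 26.643/16.00 = 1.665
Smallest is O at 1.665 mol; normalising gives C 3.500, H 2.000, O 1.000
×2: C 7.00, H 4.00, O 2.00 → C7H4O2
Empirical-formula mass = 120.10 g/mol
n = 237.4 / 120.10 = 1.98 ≈ 2
Molecular formula = (C7H4O2)×2 = C14H8O4

C14H8O4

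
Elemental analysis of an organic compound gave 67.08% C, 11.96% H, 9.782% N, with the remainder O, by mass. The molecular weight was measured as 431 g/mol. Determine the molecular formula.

Assume 100 g: 67.08 g C, 11.96 g H, 9.782 g N, 11.178 g O.
n(C) = 67.08/12.01 = 5.585, n(H) = 11.96/1.008 = 11.87, n(N) = 9.782/14.01 = 0.6982, n(O) = 11.178/16.00 = 0.6986
Smallest is N at 0.6982 mol; normalising gives C 7.999, H 16.993, N 1.000, O 1.001
Ratio ≈ 8:17:1:1, so the empirical formula is C8H17NO
Empirical-formula mass = 143.23 g/mol
n = 431 / 143.23 = 3.01 ≈ 3
Molecular formula = (C8H17NO)×3 = C24H51N3O3

C24H51N3O3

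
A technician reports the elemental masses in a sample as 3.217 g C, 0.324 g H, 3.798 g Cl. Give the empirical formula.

C5H6Cl2

Moles — C: 3.217 / 12.01 = 0.2679 mol; H: 0.324 / 1.008 = 0.3214 mol; Cl: 3.798 / 35.45 = 0.1071 mol
Ratios (÷ 0.1071): C 2.500, H 3.000, Cl 1.000
×2: C 5.00, H 6.00, Cl 2.00 → C5H6Cl2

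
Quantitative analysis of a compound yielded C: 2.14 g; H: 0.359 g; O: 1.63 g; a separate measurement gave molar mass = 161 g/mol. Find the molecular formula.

C7H14O4

n(C) = 2.14/12.01 = 0.1782, n(H) = 0.359/1.008 = 0.3562, n(O) = 1.63/16.00 = 0.1019
Smallest is O at 0.1019 mol; normalising gives C 1.749, H 3.496, O 1.000
×4: C 7.00, H 13.98, O 4.00 → C7H14O4
Empirical-formula mass = 162.18 g/mol
n = 161 / 162.18 = 0.99 ≈ 1
Molecular formula = empirical formula = C7H14O4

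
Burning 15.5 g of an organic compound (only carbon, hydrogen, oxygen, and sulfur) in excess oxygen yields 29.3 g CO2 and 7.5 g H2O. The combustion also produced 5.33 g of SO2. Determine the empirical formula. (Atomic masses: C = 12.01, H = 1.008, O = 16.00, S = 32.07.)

mol C = 29.3 / 44.01 = 0.6658; mass C = 0.6658 × 12.01 = 7.996 g
mol H = 2 × (7.5 / 18.02) = 0.8324; mass H = 0.8324 × 1.008 = 0.8391 g
mol S = 5.33 / 64.07 = 0.08319; mass S = 2.668 g
mass O = 15.5 − (11.50) = 3.997 g → mol O = 0.2498
Smallest is S at 0.08319 mol; normalising gives C 8.003, H 10.006, O 3.003, S 1.000
≈ 8:10:3:1 → C8H10O3S

C8H10O3S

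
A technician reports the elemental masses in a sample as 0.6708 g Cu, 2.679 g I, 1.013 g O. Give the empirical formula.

CuI2O6

n(Cu) = 0.6708/63.55 = 0.01056, n(I) = 2.679/126.90 = 0.02111, n(O) = 1.013/16.00 = 0.06331
Smallest is Cu at 0.01056 mol; normalising gives Cu 1.000, I 2.000, O 5.998
→ CuI2O6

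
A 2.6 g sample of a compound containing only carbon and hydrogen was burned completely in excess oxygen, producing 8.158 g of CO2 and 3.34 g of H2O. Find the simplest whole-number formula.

CH2

mol C = 8.158 / 44.01 = 0.1854; mass C = 0.1854 × 12.01 = 2.226 g
mol H = 2 × (3.34 / 18.02) = 0.3707; mass H = 0.3707 × 1.008 = 0.3737 g
Ratios (÷ 0.1854): C 1.000, H 2.000
Ratio ≈ 1:2, so the empirical formula is CH2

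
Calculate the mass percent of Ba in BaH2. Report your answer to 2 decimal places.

98.55%

Molar mass = 1(137.33) + 2(1.008) = 139.346 g/mol
Mass of Ba per mole = 1 × 137.33 = 137.330 g
% Ba = 137.330 / 139.346 × 100 = 98.55%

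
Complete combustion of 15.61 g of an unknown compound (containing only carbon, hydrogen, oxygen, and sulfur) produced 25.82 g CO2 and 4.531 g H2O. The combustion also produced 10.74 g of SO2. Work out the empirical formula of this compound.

mol C = 25.82 / 44.01 = 0.5867; mass C = 0.5867 × 12.01 = 7.046 g
mol H = 2 × (4.531 / 18.02) = 0.5029; mass H = 0.5029 × 1.008 = 0.5069 g
mol S = 10.74 / 64.07 = 0.1676; mass S = 5.376 g
mass O = 15.61 − (12.93) = 2.681 g → mol O = 0.1676
Smallest is O at 0.1676 mol; normalising gives C 3.501, H 3.001, O 1.000, S 1.000
Multiply by 2: C 7.00, H 6.00, O 2.00, S 2.00 → C7H6O2S2

C7H6O2S2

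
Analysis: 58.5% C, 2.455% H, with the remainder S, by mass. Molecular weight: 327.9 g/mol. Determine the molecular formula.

Assume 100 g: 58.5 g C, 2.455 g H, 39.045 g S.
C: 58.5 g ÷ 12.01 g/mol = 4.871 mol
H: 2.455 g ÷ 1.008 g/mol = 2.436 mol
S: 39.045 g ÷ 32.07 g/mol = 1.217 mol
Ratios (÷ 1.217): C 4.001, H 2.000, S 1.000
→ C4H2S
Empirical-formula mass = 82.13 g/mol
n = 327.9 / 82.13 = 3.99 ≈ 4
Molecular formula = (C4H2S)×4 = C16H8S4

C16H8S4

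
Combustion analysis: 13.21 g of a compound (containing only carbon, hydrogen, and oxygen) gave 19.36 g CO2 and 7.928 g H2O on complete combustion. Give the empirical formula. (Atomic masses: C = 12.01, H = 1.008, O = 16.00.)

CH2O

mol C = 19.36 / 44.01 = 0.4399; mass C = 0.4399 × 12.01 = 5.283 g
mol H = 2 × (7.928 / 18.02) = 0.8799; mass H = 0.8799 × 1.008 = 0.8870 g
mass O = 13.21 − (6.170) = 7.040 g → mol O = 0.4400
Divide by the smallest (0.4399 mol C): C 1.000, H 2.000, O 1.000
≈ 1:2:1 → CH2O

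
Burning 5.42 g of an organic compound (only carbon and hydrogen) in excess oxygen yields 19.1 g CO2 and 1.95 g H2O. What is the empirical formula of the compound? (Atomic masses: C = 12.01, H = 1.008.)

C2H

mol C = 19.1 / 44.01 = 0.4340; mass C = 0.4340 × 12.01 = 5.212 g
mol H = 2 × (1.95 / 18.02) = 0.2164; mass H = 0.2164 × 1.008 = 0.2182 g
Divide by the smallest (0.2164 mol H): C 2.005, H 1.000
→ C2H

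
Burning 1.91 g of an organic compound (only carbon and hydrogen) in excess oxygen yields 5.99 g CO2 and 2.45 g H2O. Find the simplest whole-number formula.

mol C = 5.99 / 44.01 = 0.1361; mass C = 0.1361 × 12.01 = 1.635 g
mol H = 2 × (2.45 / 18.02) = 0.2719; mass H = 0.2719 × 1.008 = 0.2741 g
Smallest is C at 0.1361 mol; normalising gives C 1.000, H 1.998
Ratio ≈ 1:2, so the empirical formula is CH2

CH2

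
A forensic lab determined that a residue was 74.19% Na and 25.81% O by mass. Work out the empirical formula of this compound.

Assume 100 g: 74.19 g Na, 25.81 g O.
Moles — Na: 74.19 / 22.99 = 3.227 mol; O: 25.81 / 16.00 = 1.613 mol
Ratios (÷ 1.613): Na 2.000, O 1.000
→ Na2O

Na2O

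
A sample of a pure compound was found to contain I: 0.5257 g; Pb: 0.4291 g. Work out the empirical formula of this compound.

Moles — I: 0.5257 / 126.90 = 0.004143 mol; Pb: 0.4291 / 207.2 = 0.002071 mol
Divide by the smallest (0.002071 mol Pb): I 2.000, Pb 1.000
→ I2Pb

I2Pb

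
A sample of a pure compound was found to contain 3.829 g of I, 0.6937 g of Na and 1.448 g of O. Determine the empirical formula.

Moles — I: 3.829 / 126.90 = 0.03017 mol; Na: 0.6937 / 22.99 = 0.03017 mol; O: 1.448 / 16.00 = 0.0905 mol
Divide by the smallest (0.03017 mol I): I 1.000, Na 1.000, O 2.999
→ INaO3

INaO3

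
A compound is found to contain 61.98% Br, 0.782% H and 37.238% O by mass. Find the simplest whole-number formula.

Assume 100 g: 61.98 g Br, 0.782 g H, 37.238 g O.
Br: 61.98 g ÷ 79.90 g/mol = 0.7757 mol
H: 0.782 g ÷ 1.008 g/mol = 0.7758 mol
O: 37.238 g ÷ 16.00 g/mol = 2.327 mol
Smallest is Br at 0.7757 mol; normalising gives Br 1.000, H 1.000, O 3.000
Ratio ≈ 1:1:3, so the empirical formula is BrHO3

BrHO3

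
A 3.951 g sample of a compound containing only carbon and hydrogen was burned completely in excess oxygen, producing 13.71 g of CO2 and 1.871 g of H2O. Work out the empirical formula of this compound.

C3H2

mol C = 13.71 / 44.01 = 0.3115; mass C = 0.3115 × 12.01 = 3.741 g
mol H = 2 × (1.871 / 18.02) = 0.2077; mass H = 0.2077 × 1.008 = 0.2093 g
Ratios (÷ 0.2077): C 1.500, H 1.000
Multiply by 2: C 3.00, H 2.00 → C3H2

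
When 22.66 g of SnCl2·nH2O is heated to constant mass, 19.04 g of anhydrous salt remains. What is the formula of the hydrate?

SnCl2·2H2O

Mass of water lost = 22.66 − 19.04 = 3.62 g → 3.62 / 18.02 = 0.2009 mol H2O
Molar mass of SnCl2 = 189.61 g/mol → mol SnCl2 = 19.04 / 189.61 = 0.1004
n = 0.2009 / 0.1004 = 2.00 ≈ 2 → SnCl2·2H2O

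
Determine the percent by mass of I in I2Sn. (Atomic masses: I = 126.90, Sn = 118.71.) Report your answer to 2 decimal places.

68.13%

Molar mass = 2(126.90) + 1(118.71) = 372.510 g/mol
Mass of I per mole = 2 × 126.90 = 253.800 g
% I = 253.800 / 372.510 × 100 = 68.13%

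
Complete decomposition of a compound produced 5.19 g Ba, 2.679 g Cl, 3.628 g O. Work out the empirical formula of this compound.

BaCl2O6

Ba: 5.19 g ÷ 137.33 g/mol = 0.03779 mol
Cl: 2.679 g ÷ 35.45 g/mol = 0.07557 mol
O: 3.628 g ÷ 16.00 g/mol = 0.2268 mol
Divide by the smallest (0.03779 mol Ba): Ba 1.000, Cl 2.000, O 6.000
≈ 1:2:6 → BaCl2O6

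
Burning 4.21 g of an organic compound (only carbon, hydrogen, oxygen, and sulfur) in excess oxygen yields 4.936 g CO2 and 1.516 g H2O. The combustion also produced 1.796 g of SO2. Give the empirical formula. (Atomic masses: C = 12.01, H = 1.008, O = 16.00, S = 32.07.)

C4H6O4S

mol C = 4.936 / 44.01 = 0.1122; mass C = 0.1122 × 12.01 = 1.347 g
mol H = 2 × (1.516 / 18.02) = 0.1683; mass H = 0.1683 × 1.008 = 0.1696 g
mol S = 1.796 / 64.07 = 0.02803; mass S = 0.8990 g
mass O = 4.21 − (2.416) = 1.794 g → mol O = 0.1122
Divide by the smallest (0.02803 mol S): C 4.001, H 6.002, O 4.001, S 1.000
→ C4H6O4S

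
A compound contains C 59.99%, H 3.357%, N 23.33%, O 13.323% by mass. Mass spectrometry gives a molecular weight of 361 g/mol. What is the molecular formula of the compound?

Assume 100 g: 59.99 g C, 3.357 g H, 23.33 g N, 13.323 g O.
n(C) = 59.99/12.01 = 4.995, n(H) = 3.357/1.008 = 3.33, n(N) = 23.33/14.01 = 1.665, n(O) = 13.323/16.00 = 0.8327
Smallest is O at 0.8327 mol; normalising gives C 5.999, H 4.000, N 2.000, O 1.000
Ratio ≈ 6:4:2:1, so the empirical formula is C6H4N2O
Empirical-formula mass = 120.11 g/mol
n = 361 / 120.11 = 3.01 ≈ 3
Molecular formula = (C6H4N2O)×3 = C18H12N6O3

C18H12N6O3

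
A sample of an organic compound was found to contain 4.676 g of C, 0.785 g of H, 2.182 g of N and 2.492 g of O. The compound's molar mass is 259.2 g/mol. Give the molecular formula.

Moles — C: 4.676 / 12.01 = 0.3893 mol; H: 0.785 / 1.008 = 0.7788 mol; N: 2.182 / 14.01 = 0.1557 mol; O: 2.492 / 16.00 = 0.1557 mol
Divide by the smallest (0.1557 mol N): C 2.500, H 5.000, N 1.000, O 1.000
×2: C 5.00, H 10.00, N 2.00, O 2.00 → C5H10N2O2
Empirical-formula mass = 130.15 g/mol
n = 259.2 / 130.15 = 1.99 ≈ 2
Molecular formula = (C5H10N2O2)×2 = C10H20N4O4

C10H20N4O4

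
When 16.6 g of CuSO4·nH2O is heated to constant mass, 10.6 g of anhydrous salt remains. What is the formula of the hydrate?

CuSO4·5H2O

Mass of water lost = 16.6 − 10.6 = 6 g → 6 / 18.02 = 0.333 mol H2O
Molar mass of CuSO4 = 159.62 g/mol → mol CuSO4 = 10.6 / 159.62 = 0.06641
n = 0.333 / 0.06641 = 5.01 ≈ 5 → CuSO4·5H2O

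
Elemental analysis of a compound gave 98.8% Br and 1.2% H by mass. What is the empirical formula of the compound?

Assume 100 g: 98.8 g Br, 1.2 g H.
n(Br) = 98.8/79.90 = 1.237, n(H) = 1.2/1.008 = 1.19
Smallest is H at 1.19 mol; normalising gives Br 1.039, H 1.000
≈ 1:1 → BrH

BrH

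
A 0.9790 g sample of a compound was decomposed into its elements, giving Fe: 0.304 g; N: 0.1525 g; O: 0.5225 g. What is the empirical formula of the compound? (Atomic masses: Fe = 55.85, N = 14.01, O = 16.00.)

n(Fe) = 0.304/55.85 = 0.005443, n(N) = 0.1525/14.01 = 0.01089, n(O) = 0.5225/16.00 = 0.03266
Divide by the smallest (0.005443 mol Fe): Fe 1.000, N 2.000, O 6.000
≈ 1:2:6 → FeN2O6

FeN2O6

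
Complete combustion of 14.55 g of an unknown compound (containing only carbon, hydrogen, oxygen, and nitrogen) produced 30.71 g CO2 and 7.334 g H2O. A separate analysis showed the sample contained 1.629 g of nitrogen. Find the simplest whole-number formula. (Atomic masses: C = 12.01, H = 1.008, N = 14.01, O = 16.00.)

mol C = 30.71 / 44.01 = 0.6978; mass C = 0.6978 × 12.01 = 8.381 g
mol H = 2 × (7.334 / 18.02) = 0.8140; mass H = 0.8140 × 1.008 = 0.8205 g
mol N = 1.629 / 14.01 = 0.1163
mass O = 14.55 − (10.83) = 3.720 g → mol O = 0.2325
Ratios (÷ 0.1163): C 6.001, H 7.001, N 1.000, O 2.000
≈ 6:7:1:2 → C6H7NO2

C6H7NO2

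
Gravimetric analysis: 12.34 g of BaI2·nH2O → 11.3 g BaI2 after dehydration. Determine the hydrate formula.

BaI2·2H2O

Mass of water lost = 12.34 − 11.3 = 1.04 g → 1.04 / 18.02 = 0.05771 mol H2O
Molar mass of BaI2 = 391.13 g/mol → mol BaI2 = 11.3 / 391.13 = 0.02889
n = 0.05771 / 0.02889 = 2.00 ≈ 2 → BaI2·2H2O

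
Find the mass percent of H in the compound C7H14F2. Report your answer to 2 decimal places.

Molar mass = 7(12.01) + 14(1.008) + 2(19.00) = 136.182 g/mol
Mass of H per mole = 14 × 1.008 = 14.112 g
% H = 14.112 / 136.182 × 100 = 10.36%

10.36%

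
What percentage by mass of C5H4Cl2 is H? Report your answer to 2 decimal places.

2.99%

Molar mass = 5(12.01) + 4(1.008) + 2(35.45) = 134.982 g/mol
Mass of H per mole = 4 × 1.008 = 4.032 g
% H = 4.032 / 134.982 × 100 = 2.99%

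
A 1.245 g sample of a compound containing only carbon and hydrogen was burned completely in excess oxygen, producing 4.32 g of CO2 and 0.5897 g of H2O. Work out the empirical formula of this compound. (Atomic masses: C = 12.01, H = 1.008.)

C3H2

mol C = 4.32 / 44.01 = 0.09816; mass C = 0.09816 × 12.01 = 1.179 g
mol H = 2 × (0.5897 / 18.02) = 0.06545; mass H = 0.06545 × 1.008 = 0.06597 g
Smallest is H at 0.06545 mol; normalising gives C 1.500, H 1.000
Multiply by 2: C 3.00, H 2.00 → C3H2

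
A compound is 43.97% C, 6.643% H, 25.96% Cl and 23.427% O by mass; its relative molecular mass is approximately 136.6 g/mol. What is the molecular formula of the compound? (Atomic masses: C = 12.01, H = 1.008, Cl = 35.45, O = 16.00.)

Assume 100 g: 43.97 g C, 6.643 g H, 25.96 g Cl, 23.427 g O.
n(C) = 43.97/12.01 = 3.661, n(H) = 6.643/1.008 = 6.59, n(Cl) = 25.96/35.45 = 0.7323, n(O) = 23.427/16.00 = 1.464
Ratios (÷ 0.7323): C 4.999, H 8.999, Cl 1.000, O 1.999
→ C5H9ClO2
Empirical-formula mass = 136.57 g/mol
n = 136.6 / 136.57 = 1.00 ≈ 1
Molecular formula = empirical formula = C5H9ClO2

C5H9ClO2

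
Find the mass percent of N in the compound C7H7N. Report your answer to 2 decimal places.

13.33%

Molar mass = 7(12.01) + 7(1.008) + 1(14.01) = 105.136 g/mol
Mass of N per mole = 1 × 14.01 = 14.010 g
% N = 14.010 / 105.136 × 100 = 13.33%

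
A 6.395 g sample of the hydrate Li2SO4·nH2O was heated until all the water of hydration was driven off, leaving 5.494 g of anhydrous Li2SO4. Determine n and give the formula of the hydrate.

Li2SO4·H2O

Mass of water lost = 6.395 − 5.494 = 0.901 g → 0.901 / 18.02 = 0.05 mol H2O
Molar mass of Li2SO4 = 109.95 g/mol → mol Li2SO4 = 5.494 / 109.95 = 0.04997
n = 0.05 / 0.04997 = 1.00 ≈ 1 → Li2SO4·H2O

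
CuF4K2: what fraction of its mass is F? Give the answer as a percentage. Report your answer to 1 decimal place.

34.9%

Molar mass = 1(63.55) + 4(19.00) + 2(39.10) = 217.750 g/mol
Mass of F per mole = 4 × 19.00 = 76.000 g
% F = 76.000 / 217.750 × 100 = 34.9%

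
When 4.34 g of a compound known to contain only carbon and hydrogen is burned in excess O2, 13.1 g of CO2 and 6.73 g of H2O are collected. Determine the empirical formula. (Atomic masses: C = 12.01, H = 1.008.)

C2H5

mol C = 13.1 / 44.01 = 0.2977; mass C = 0.2977 × 12.01 = 3.575 g
mol H = 2 × (6.73 / 18.02) = 0.7469; mass H = 0.7469 × 1.008 = 0.7529 g
Smallest is C at 0.2977 mol; normalising gives C 1.000, H 2.509
×2: C 2.00, H 5.02 → C2H5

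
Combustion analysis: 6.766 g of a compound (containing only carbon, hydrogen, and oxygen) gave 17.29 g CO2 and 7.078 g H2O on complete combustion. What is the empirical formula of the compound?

mol C = 17.29 / 44.01 = 0.3929; mass C = 0.3929 × 12.01 = 4.718 g
mol H = 2 × (7.078 / 18.02) = 0.7856; mass H = 0.7856 × 1.008 = 0.7919 g
mass O = 6.766 − (5.510) = 1.256 g → mol O = 0.07849
Ratios (÷ 0.07849): C 5.005, H 10.009, O 1.000
→ C5H10O

C5H10O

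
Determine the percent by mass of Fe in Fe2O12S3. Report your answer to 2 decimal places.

Molar mass = 2(55.85) + 12(16.00) + 3(32.07) = 399.910 g/mol
Mass of Fe per mole = 2 × 55.85 = 111.700 g
% Fe = 111.700 / 399.910 × 100 = 27.93%

27.93%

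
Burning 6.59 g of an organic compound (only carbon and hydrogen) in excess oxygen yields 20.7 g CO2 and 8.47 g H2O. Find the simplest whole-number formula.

CH2

mol C = 20.7 / 44.01 = 0.4703; mass C = 0.4703 × 12.01 = 5.649 g
mol H = 2 × (8.47 / 18.02) = 0.9401; mass H = 0.9401 × 1.008 = 0.9476 g
Divide by the smallest (0.4703 mol C): C 1.000, H 1.999
≈ 1:2 → CH2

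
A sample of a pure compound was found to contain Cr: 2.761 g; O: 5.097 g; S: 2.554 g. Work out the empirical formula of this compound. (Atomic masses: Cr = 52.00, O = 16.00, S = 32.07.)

Cr2O12S3

n(Cr) = 2.761/52.00 = 0.0531, n(O) = 5.097/16.00 = 0.3186, n(S) = 2.554/32.07 = 0.07964
Ratios (÷ 0.0531): Cr 1.000, O 6.000, S 1.500
Multiply by 2: Cr 2.00, O 12.00, S 3.00 → Cr2O12S3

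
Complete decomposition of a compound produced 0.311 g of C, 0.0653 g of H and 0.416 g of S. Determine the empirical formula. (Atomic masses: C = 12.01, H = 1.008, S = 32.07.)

C2H5S

Moles — C: 0.311 / 12.01 = 0.0259 mol; H: 0.0653 / 1.008 = 0.06478 mol; S: 0.416 / 32.07 = 0.01297 mol
Ratios (÷ 0.01297): C 1.996, H 4.994, S 1.000
→ C2H5S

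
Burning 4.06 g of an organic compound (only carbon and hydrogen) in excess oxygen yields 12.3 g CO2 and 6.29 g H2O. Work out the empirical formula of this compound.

mol C = 12.3 / 44.01 = 0.2795; mass C = 0.2795 × 12.01 = 3.357 g
mol H = 2 × (6.29 / 18.02) = 0.6981; mass H = 0.6981 × 1.008 = 0.7037 g
Divide by the smallest (0.2795 mol C): C 1.000, H 2.498
Multiply by 2: C 2.00, H 5.00 → C2H5

C2H5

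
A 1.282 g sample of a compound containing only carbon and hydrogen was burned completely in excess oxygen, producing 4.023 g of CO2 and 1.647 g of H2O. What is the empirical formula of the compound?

CH2

mol C = 4.023 / 44.01 = 0.09141; mass C = 0.09141 × 12.01 = 1.098 g
mol H = 2 × (1.647 / 18.02) = 0.1828; mass H = 0.1828 × 1.008 = 0.1843 g
Ratios (÷ 0.09141): C 1.000, H 2.000
Ratio ≈ 1:2, so the empirical formula is CH2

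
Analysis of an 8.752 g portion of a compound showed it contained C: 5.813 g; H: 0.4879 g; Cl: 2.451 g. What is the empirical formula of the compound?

Moles — C: 5.813 / 12.01 = 0.484 mol; H: 0.4879 / 1.008 = 0.484 mol; Cl: 2.451 / 35.45 = 0.06914 mol
Ratios (÷ 0.06914): C 7.001, H 7.001, Cl 1.000
≈ 7:7:1 → C7H7Cl

C7H7Cl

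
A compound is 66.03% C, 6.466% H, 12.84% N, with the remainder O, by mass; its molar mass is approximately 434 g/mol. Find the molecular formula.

C24H28N4O4

Assume 100 g: 66.03 g C, 6.466 g H, 12.84 g N, 14.664 g O.
C: 66.03 g ÷ 12.01 g/mol = 5.498 mol
H: 6.466 g ÷ 1.008 g/mol = 6.415 mol
N: 12.84 g ÷ 14.01 g/mol = 0.9165 mol
O: 14.664 g ÷ 16.00 g/mol = 0.9165 mol
Ratios (÷ 0.9165): C 5.999, H 6.999, N 1.000, O 1.000
≈ 6:7:1:1 → C6H7NO
Empirical-formula mass = 109.13 g/mol
n = 434 / 109.13 = 3.98 ≈ 4
Molecular formula = (C6H7NO)×4 = C24H28N4O4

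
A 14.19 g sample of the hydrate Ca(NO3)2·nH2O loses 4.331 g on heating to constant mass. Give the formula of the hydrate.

Ca(NO3)2·4H2O

Mass of anhydrous Ca(NO3)2 = 14.19 − 4.331 = 9.859 g
mol H2O = 4.331 / 18.02 = 0.2403
Molar mass of Ca(NO3)2 = 164.10 g/mol → mol Ca(NO3)2 = 9.859 / 164.10 = 0.06008
n = 0.2403 / 0.06008 = 4.00 ≈ 4 → Ca(NO3)2·4H2O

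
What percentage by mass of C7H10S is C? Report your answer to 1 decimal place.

Molar mass = 7(12.01) + 10(1.008) + 1(32.07) = 126.220 g/mol
Mass of C per mole = 7 × 12.01 = 84.070 g
% C = 84.070 / 126.220 × 100 = 66.6%

66.6%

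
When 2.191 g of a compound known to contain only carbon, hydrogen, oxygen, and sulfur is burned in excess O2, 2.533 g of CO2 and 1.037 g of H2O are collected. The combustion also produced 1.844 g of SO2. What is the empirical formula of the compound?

C2H4OS

mol C = 2.533 / 44.01 = 0.05756; mass C = 0.05756 × 12.01 = 0.6912 g
mol H = 2 × (1.037 / 18.02) = 0.1151; mass H = 0.1151 × 1.008 = 0.1160 g
mol S = 1.844 / 64.07 = 0.02878; mass S = 0.9230 g
mass O = 2.191 − (1.730) = 0.4607 g → mol O = 0.02880
Smallest is S at 0.02878 mol; normalising gives C 2.000, H 3.999, O 1.001, S 1.000
≈ 2:4:1:1 → C2H4OS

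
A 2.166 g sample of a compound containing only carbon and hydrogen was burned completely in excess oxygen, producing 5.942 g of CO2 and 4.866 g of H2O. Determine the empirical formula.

CH4

mol C = 5.942 / 44.01 = 0.1350; mass C = 0.1350 × 12.01 = 1.622 g
mol H = 2 × (4.866 / 18.02) = 0.5401; mass H = 0.5401 × 1.008 = 0.5444 g
Ratios (÷ 0.135): C 1.000, H 4.000
→ CH4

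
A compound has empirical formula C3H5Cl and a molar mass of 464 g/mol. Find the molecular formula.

C18H30Cl6

Empirical-formula mass = 76.52 g/mol
n = 464 / 76.52 = 6.06 ≈ 6
Molecular formula = (C3H5Cl)6 = C18H30Cl6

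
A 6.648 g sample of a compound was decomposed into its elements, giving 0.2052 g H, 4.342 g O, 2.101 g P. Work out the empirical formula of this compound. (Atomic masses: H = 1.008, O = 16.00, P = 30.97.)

H3O4P

Moles — H: 0.2052 / 1.008 = 0.2036 mol; O: 4.342 / 16.00 = 0.2714 mol; P: 2.101 / 30.97 = 0.06784 mol
Divide by the smallest (0.06784 mol P): H 3.001, O 4.000, P 1.000
≈ 3:4:1 → H3O4P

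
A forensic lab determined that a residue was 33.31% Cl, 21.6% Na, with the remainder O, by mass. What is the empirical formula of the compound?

ClNaO3

Assume 100 g: 33.31 g Cl, 21.6 g Na, 45.09 g O.
Cl: 33.31 g ÷ 35.45 g/mol = 0.9396 mol
Na: 21.6 g ÷ 22.99 g/mol = 0.9395 mol
O: 45.09 g ÷ 16.00 g/mol = 2.818 mol
Smallest is Na at 0.9395 mol; normalising gives Cl 1.000, Na 1.000, O 2.999
→ ClNaO3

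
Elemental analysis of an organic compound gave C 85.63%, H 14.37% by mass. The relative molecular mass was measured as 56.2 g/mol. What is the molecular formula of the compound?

C4H8

Assume 100 g: 85.63 g C, 14.37 g H.
n(C) = 85.63/12.01 = 7.13, n(H) = 14.37/1.008 = 14.26
Ratios (÷ 7.13): C 1.000, H 1.999
→ CH2
Empirical-formula mass = 14.03 g/mol
n = 56.2 / 14.03 = 4.01 ≈ 4
Molecular formula = (CH2)×4 = C4H8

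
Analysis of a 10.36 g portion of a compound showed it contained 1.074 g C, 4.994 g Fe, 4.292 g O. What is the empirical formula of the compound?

C: 1.074 g ÷ 12.01 g/mol = 0.08943 mol
Fe: 4.994 g ÷ 55.85 g/mol = 0.08942 mol
O: 4.292 g ÷ 16.00 g/mol = 0.2682 mol
Smallest is Fe at 0.08942 mol; normalising gives C 1.000, Fe 1.000, O 3.000
Ratio ≈ 1:1:3, so the empirical formula is CFeO3

CFeO3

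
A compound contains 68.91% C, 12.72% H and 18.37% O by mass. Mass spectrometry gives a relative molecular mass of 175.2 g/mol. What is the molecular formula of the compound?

Assume 100 g: 68.91 g C, 12.72 g H, 18.37 g O.
C: 68.91 g ÷ 12.01 g/mol = 5.738 mol
H: 12.72 g ÷ 1.008 g/mol = 12.62 mol
O: 18.37 g ÷ 16.00 g/mol = 1.148 mol
Divide by the smallest (1.148 mol O): C 4.997, H 10.991, O 1.000
→ C5H11O
Empirical-formula mass = 87.14 g/mol
n = 175.2 / 87.14 = 2.01 ≈ 2
Molecular formula = (C5H11O)×2 = C10H22O2

C10H22O2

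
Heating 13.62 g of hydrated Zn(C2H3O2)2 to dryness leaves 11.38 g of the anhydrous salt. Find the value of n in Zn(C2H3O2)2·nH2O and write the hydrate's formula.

Zn(C2H3O2)2·2H2O

Mass of water lost = 13.62 − 11.38 = 2.24 g → 2.24 / 18.02 = 0.1243 mol H2O
Molar mass of Zn(C2H3O2)2 = 183.47 g/mol → mol Zn(C2H3O2)2 = 11.38 / 183.47 = 0.06203
n = 0.1243 / 0.06203 = 2.00 ≈ 2 → Zn(C2H3O2)2·2H2O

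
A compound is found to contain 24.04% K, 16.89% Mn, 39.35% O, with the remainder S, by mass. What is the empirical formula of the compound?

Assume 100 g: 24.04 g K, 16.89 g Mn, 39.35 g O, 19.72 g S.
Moles — K: 24.04 / 39.10 = 0.6148 mol; Mn: 16.89 / 54.94 = 0.3074 mol; O: 39.35 / 16.00 = 2.459 mol; S: 19.72 / 32.07 = 0.6149 mol
Divide by the smallest (0.3074 mol Mn): K 2.000, Mn 1.000, O 8.000, S 2.000
Ratio ≈ 2:1:8:2, so the empirical formula is K2MnO8S2

K2MnO8S2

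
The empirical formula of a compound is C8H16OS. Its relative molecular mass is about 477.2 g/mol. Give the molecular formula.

C24H48O3S3

Empirical-formula mass = 160.28 g/mol
n = 477.2 / 160.28 = 2.98 ≈ 3
Molecular formula = (C8H16OS)3 = C24H48O3S3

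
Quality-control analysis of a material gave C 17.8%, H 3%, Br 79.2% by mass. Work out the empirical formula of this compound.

C3H6Br2

Assume 100 g: 17.8 g C, 3 g H, 79.2 g Br.
C: 17.8 g ÷ 12.01 g/mol = 1.482 mol
H: 3 g ÷ 1.008 g/mol = 2.976 mol
Br: 79.2 g ÷ 79.90 g/mol = 0.9912 mol
Ratios (÷ 0.9912): C 1.495, H 3.002, Br 1.000
Scaling by 2: C 2.99, H 6.00, Br 2.00 → C3H6Br2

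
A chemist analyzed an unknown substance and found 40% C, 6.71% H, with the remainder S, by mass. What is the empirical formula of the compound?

C2H4S

Assume 100 g: 40 g C, 6.71 g H, 53.29 g S.
Moles — C: 40 / 12.01 = 3.331 mol; H: 6.71 / 1.008 = 6.657 mol; S: 53.29 / 32.07 = 1.662 mol
Ratios (÷ 1.662): C 2.004, H 4.006, S 1.000
≈ 2:4:1 → C2H4S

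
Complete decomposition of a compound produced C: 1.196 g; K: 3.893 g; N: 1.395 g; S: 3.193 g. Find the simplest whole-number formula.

CKNS

n(C) = 1.196/12.01 = 0.09958, n(K) = 3.893/39.10 = 0.09957, n(N) = 1.395/14.01 = 0.09957, n(S) = 3.193/32.07 = 0.09956
Divide by the smallest (0.09956 mol S): C 1.000, K 1.000, N 1.000, S 1.000
→ CKNS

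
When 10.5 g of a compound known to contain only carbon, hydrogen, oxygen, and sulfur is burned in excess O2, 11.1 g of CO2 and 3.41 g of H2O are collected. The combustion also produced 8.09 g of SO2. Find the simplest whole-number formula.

mol C = 11.1 / 44.01 = 0.2522; mass C = 0.2522 × 12.01 = 3.029 g
mol H = 2 × (3.41 / 18.02) = 0.3785; mass H = 0.3785 × 1.008 = 0.3815 g
mol S = 8.09 / 64.07 = 0.1263; mass S = 4.049 g
mass O = 10.5 − (7.460) = 3.040 g → mol O = 0.1900
Divide by the smallest (0.1263 mol S): C 1.997, H 2.997, O 1.505, S 1.000
Scaling by 2: C 3.99, H 5.99, O 3.01, S 2.00 → C4H6O3S2

C4H6O3S2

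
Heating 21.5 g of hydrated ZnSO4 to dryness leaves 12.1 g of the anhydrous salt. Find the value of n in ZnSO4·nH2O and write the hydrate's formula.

ZnSO4·7H2O

Mass of water lost = 21.5 − 12.1 = 9.4 g → 9.4 / 18.02 = 0.5216 mol H2O
Molar mass of ZnSO4 = 161.45 g/mol → mol ZnSO4 = 12.1 / 161.45 = 0.07495
n = 0.5216 / 0.07495 = 6.96 ≈ 7 → ZnSO4·7H2O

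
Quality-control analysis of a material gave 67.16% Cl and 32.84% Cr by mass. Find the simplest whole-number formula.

Cl3Cr

Assume 100 g: 67.16 g Cl, 32.84 g Cr.
Moles — Cl: 67.16 / 35.45 = 1.894 mol; Cr: 32.84 / 52.00 = 0.6315 mol
Smallest is Cr at 0.6315 mol; normalising gives Cl 3.000, Cr 1.000
≈ 3:1 → Cl3Cr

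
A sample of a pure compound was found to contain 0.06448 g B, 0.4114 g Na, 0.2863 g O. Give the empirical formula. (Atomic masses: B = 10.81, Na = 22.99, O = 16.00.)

BNa3O3

B: 0.06448 g ÷ 10.81 g/mol = 0.005965 mol
Na: 0.4114 g ÷ 22.99 g/mol = 0.01789 mol
O: 0.2863 g ÷ 16.00 g/mol = 0.01789 mol
Ratios (÷ 0.005965): B 1.000, Na 3.000, O 3.000
Ratio ≈ 1:3:3, so the empirical formula is BNa3O3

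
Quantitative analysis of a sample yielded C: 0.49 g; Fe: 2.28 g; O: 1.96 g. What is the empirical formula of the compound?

n(C) = 0.49/12.01 = 0.0408, n(Fe) = 2.28/55.85 = 0.04082, n(O) = 1.96/16.00 = 0.1225
Ratios (÷ 0.0408): C 1.000, Fe 1.001, O 3.002
≈ 1:1:3 → CFeO3

CFeO3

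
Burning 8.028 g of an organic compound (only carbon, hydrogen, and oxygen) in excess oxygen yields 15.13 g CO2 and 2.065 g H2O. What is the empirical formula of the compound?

C3H2O2

mol C = 15.13 / 44.01 = 0.3438; mass C = 0.3438 × 12.01 = 4.129 g
mol H = 2 × (2.065 / 18.02) = 0.2292; mass H = 0.2292 × 1.008 = 0.2310 g
mass O = 8.028 − (4.360) = 3.668 g → mol O = 0.2293
Divide by the smallest (0.2292 mol H): C 1.500, H 1.000, O 1.000
×2: C 3.00, H 2.00, O 2.00 → C3H2O2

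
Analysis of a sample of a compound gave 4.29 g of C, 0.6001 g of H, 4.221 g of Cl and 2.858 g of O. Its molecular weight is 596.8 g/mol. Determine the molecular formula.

C18H30Cl6O9

Moles — C: 4.29 / 12.01 = 0.3572 mol; H: 0.6001 / 1.008 = 0.5953 mol; Cl: 4.221 / 35.45 = 0.1191 mol; O: 2.858 / 16.00 = 0.1786 mol
Ratios (÷ 0.1191): C 3.000, H 5.000, Cl 1.000, O 1.500
Multiply by 2: C 6.00, H 10.00, Cl 2.00, O 3.00 → C6H10Cl2O3
Empirical-formula mass = 201.04 g/mol
n = 596.8 / 201.04 = 2.97 ≈ 3
Molecular formula = (C6H10Cl2O3)×3 = C18H30Cl6O9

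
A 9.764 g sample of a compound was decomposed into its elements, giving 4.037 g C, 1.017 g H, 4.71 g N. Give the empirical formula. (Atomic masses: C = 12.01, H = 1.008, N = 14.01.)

n(C) = 4.037/12.01 = 0.3361, n(H) = 1.017/1.008 = 1.009, n(N) = 4.71/14.01 = 0.3362
Ratios (÷ 0.3361): C 1.000, H 3.002, N 1.000
→ CH3N

CH3N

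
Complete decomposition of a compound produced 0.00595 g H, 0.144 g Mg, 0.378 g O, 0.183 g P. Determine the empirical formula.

HMgO4P

H: 0.00595 g ÷ 1.008 g/mol = 0.005903 mol
Mg: 0.144 g ÷ 24.31 g/mol = 0.005923 mol
O: 0.378 g ÷ 16.00 g/mol = 0.02363 mol
P: 0.183 g ÷ 30.97 g/mol = 0.005909 mol
Ratios (÷ 0.005903): H 1.000, Mg 1.004, O 4.002, P 1.001
≈ 1:1:4:1 → HMgO4P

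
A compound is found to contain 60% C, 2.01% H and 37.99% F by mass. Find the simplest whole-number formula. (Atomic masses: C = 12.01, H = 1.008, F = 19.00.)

C5H2F2

Assume 100 g: 60 g C, 2.01 g H, 37.99 g F.
n(C) = 60/12.01 = 4.996, n(H) = 2.01/1.008 = 1.994, n(F) = 37.99/19.00 = 1.999
Smallest is H at 1.994 mol; normalising gives C 2.505, H 1.000, F 1.003
×2: C 5.01, H 2.00, F 2.01 → C5H2F2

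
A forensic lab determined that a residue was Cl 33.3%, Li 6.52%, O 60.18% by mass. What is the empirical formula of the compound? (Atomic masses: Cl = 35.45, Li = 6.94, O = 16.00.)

ClLiO4

Assume 100 g: 33.3 g Cl, 6.52 g Li, 60.18 g O.
Cl: 33.3 g ÷ 35.45 g/mol = 0.9394 mol
Li: 6.52 g ÷ 6.94 g/mol = 0.9395 mol
O: 60.18 g ÷ 16.00 g/mol = 3.761 mol
Smallest is Cl at 0.9394 mol; normalising gives Cl 1.000, Li 1.000, O 4.004
→ ClLiO4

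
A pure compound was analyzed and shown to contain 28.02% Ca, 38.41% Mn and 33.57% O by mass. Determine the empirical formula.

CaMnO3

Assume 100 g: 28.02 g Ca, 38.41 g Mn, 33.57 g O.
Ca: 28.02 g ÷ 40.08 g/mol = 0.6991 mol
Mn: 38.41 g ÷ 54.94 g/mol = 0.6991 mol
O: 33.57 g ÷ 16.00 g/mol = 2.098 mol
Divide by the smallest (0.6991 mol Ca): Ca 1.000, Mn 1.000, O 3.001
≈ 1:1:3 → CaMnO3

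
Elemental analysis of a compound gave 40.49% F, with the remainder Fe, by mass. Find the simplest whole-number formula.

F2Fe

Assume 100 g: 40.49 g F, 59.51 g Fe.
F: 40.49 g ÷ 19.00 g/mol = 2.131 mol
Fe: 59.51 g ÷ 55.85 g/mol = 1.066 mol
Smallest is Fe at 1.066 mol; normalising gives F 2.000, Fe 1.000
→ F2Fe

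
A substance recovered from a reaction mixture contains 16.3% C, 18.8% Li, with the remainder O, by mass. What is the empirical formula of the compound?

CLi2O3

Assume 100 g: 16.3 g C, 18.8 g Li, 64.9 g O.
n(C) = 16.3/12.01 = 1.357, n(Li) = 18.8/6.94 = 2.709, n(O) = 64.9/16.00 = 4.056
Divide by the smallest (1.357 mol C): C 1.000, Li 1.996, O 2.989
Ratio ≈ 1:2:3, so the empirical formula is CLi2O3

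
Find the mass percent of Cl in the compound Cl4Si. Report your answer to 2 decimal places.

83.47%

Molar mass = 4(35.45) + 1(28.09) = 169.890 g/mol
Mass of Cl per mole = 4 × 35.45 = 141.800 g
% Cl = 141.800 / 169.890 × 100 = 83.47%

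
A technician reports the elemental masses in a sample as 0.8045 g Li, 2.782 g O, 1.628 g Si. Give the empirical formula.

n(Li) = 0.8045/6.94 = 0.1159, n(O) = 2.782/16.00 = 0.1739, n(Si) = 1.628/28.09 = 0.05796
Ratios (÷ 0.05796): Li 2.000, O 3.000, Si 1.000
Ratio ≈ 2:3:1, so the empirical formula is Li2O3Si

Li2O3Si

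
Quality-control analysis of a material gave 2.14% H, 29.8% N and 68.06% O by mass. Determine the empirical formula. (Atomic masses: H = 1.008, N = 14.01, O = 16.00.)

Assume 100 g: 2.14 g H, 29.8 g N, 68.06 g O.
n(H) = 2.14/1.008 = 2.123, n(N) = 29.8/14.01 = 2.127, n(O) = 68.06/16.00 = 4.254
Divide by the smallest (2.123 mol H): H 1.000, N 1.002, O 2.004
≈ 1:1:2 → HNO2

HNO2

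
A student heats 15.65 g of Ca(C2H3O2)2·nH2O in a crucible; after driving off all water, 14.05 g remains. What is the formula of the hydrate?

Ca(C2H3O2)2·H2O

Mass of water lost = 15.65 − 14.05 = 1.6 g → 1.6 / 18.02 = 0.08879 mol H2O
Molar mass of Ca(C2H3O2)2 = 158.17 g/mol → mol Ca(C2H3O2)2 = 14.05 / 158.17 = 0.08883
n = 0.08879 / 0.08883 = 1.00 ≈ 1 → Ca(C2H3O2)2·H2O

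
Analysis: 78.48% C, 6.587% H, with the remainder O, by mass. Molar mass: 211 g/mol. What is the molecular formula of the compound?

Assume 100 g: 78.48 g C, 6.587 g H, 14.933 g O.
C: 78.48 g ÷ 12.01 g/mol = 6.535 mol
H: 6.587 g ÷ 1.008 g/mol = 6.535 mol
O: 14.933 g ÷ 16.00 g/mol = 0.9333 mol
Divide by the smallest (0.9333 mol O): C 7.001, H 7.002, O 1.000
≈ 7:7:1 → C7H7O
Empirical-formula mass = 107.13 g/mol
n = 211 / 107.13 = 1.97 ≈ 2
Molecular formula = (C7H7O)×2 = C14H14O2

C14H14O2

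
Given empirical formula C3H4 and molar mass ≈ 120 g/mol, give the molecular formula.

C9H12

Empirical-formula mass = 40.06 g/mol
n = 120 / 40.06 = 3.00 ≈ 3
Molecular formula = (C3H4)3 = C9H12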